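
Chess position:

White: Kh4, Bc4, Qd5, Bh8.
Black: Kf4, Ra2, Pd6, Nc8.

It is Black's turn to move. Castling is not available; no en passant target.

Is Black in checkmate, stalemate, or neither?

neither

Black to move; black king on f4.
In check: no.
Legal moves for Black: Ne7, Na7, Nb6, Ke3, Ra8, Ra7, Ra6, Ra5, Ra4, Ra3, Rh2#, Rg2, Rf2, Re2, Rd2, Rc2, Rb2, Ra1.
Black has 18 legal moves and is not in check → neither.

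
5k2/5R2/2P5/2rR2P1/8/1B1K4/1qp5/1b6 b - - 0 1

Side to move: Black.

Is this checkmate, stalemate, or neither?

neither

Black to move; black king on f8.
In check: yes, from the white rook on f7.
Legal moves for Black: Kg8, Ke8, Kxf7.
Black is in check but has 3 legal moves → neither.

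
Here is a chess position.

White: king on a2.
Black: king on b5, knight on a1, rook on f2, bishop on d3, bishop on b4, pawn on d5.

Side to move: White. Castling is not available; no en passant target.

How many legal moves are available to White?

1

White to move; king on a2.
In check: yes, from the black rook on f2.
Legal moves: Kxa1.
Count: 1.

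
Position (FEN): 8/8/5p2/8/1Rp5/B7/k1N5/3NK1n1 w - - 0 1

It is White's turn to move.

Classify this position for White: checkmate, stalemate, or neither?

neither

White to move; white king on e1.
In check: no.
Legal moves for White include: Rb8, Rb7, Rb6, Rb5, Rxc4, Ra4, Rb3, Rb2#, Rb1, Bb2, Bc1, Nd4, Nce3, Na1, Kf2, Kd2, Kf1, Nde3, ... (list truncated; more exist).
White has legal moves and is not in check → neither.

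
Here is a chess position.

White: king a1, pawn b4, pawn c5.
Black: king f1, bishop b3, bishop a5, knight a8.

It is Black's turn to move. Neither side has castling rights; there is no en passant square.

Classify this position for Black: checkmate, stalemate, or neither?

Black to move; black king on f1.
In check: no.
Legal moves for Black include: Nc7, Nb6, Bd8, Bc7, Bb6, Bxb4, Bg8, Bf7, Be6, Bd5, Bc4, Ba4, Bc2, Ba2, Bd1, Kg2, Kf2, Ke2, ... (list truncated; more exist).
Black has legal moves and is not in check → neither.

neither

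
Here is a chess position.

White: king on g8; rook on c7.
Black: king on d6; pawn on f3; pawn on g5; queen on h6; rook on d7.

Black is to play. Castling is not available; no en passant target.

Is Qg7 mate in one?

After Qg7: white king on g8; in check: yes, from the black queen on g7.
King squares — f7: attacked by Rd7; g7: attacked by Rd7; h7: attacked by Qg7; f8: attacked by Qg7; h8: attacked by Qg7.
White has no legal moves → checkmate.

yes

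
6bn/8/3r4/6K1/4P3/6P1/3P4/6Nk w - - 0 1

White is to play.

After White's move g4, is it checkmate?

no

After g4: black king on h1; in check: no.
Black is not in check, so this cannot be checkmate.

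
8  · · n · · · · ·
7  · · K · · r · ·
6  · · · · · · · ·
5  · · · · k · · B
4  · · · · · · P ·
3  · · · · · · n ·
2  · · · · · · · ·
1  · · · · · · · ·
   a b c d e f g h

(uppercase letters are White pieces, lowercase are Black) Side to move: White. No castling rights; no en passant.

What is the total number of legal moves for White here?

5

White to move; king on c7.
In check: yes, from the black rook on f7.
Legal moves: Kd8, Kxc8, Kb8, Kc6, Bxf7.
Count: 5.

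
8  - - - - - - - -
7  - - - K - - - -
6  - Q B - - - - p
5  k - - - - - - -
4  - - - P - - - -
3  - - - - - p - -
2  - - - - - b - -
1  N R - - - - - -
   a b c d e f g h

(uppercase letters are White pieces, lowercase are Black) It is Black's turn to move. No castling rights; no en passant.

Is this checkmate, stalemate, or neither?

checkmate

Black to move; black king on a5.
In check: yes, from the white queen on b6.
King squares — a4: attacked by Bc6; b4: attacked by Rb1; b5: attacked by Rb1; a6: attacked by Qb6; b6: attacked by Rb1.
Legal moves for Black: none.
In check with no legal moves → checkmate.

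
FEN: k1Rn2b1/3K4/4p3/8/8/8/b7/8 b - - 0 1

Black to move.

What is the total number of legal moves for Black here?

2

Black to move; king on a8.
In check: yes, from the white rook on c8.
Legal moves: Kb7, Ka7.
Count: 2.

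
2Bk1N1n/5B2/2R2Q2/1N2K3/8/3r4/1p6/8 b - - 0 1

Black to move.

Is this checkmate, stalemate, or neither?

Black to move; black king on d8.
In check: yes, from the white queen on f6.
King squares — c7: attacked by Nb5; d7: attacked by Bc8; e7: attacked by Qf6; c8: attacked by Rc6; e8: attacked by Bf7.
Legal moves for Black: none.
In check with no legal moves → checkmate.

checkmate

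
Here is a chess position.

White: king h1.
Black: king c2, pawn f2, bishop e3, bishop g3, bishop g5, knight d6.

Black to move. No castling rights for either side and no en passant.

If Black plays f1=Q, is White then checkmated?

yes

After f1=Q: white king on h1; in check: yes, from the black queen on f1.
King squares — g1: attacked by Qf1; g2: attacked by Qf1; h2: attacked by Bg3.
White has no legal moves → checkmate.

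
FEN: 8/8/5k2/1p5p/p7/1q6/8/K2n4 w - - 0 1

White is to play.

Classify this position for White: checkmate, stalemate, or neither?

stalemate

White to move; white king on a1.
In check: no.
King squares — b1: attacked by Qb3; a2: attacked by Qb3; b2: attacked by Nd1.
Legal moves for White: none.
Not in check and no legal moves → stalemate.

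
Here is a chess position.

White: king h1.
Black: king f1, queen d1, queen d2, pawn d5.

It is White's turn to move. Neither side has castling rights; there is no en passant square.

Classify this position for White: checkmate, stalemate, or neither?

White to move; white king on h1.
In check: no.
King squares — g1: attacked by Kf1; g2: attacked by Kf1; h2: attacked by Qd2.
Legal moves for White: none.
Not in check and no legal moves → stalemate.

stalemate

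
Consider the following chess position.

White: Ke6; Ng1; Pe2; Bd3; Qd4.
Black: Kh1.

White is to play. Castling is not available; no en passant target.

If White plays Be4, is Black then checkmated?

no

After Be4: black king on h1; in check: yes, from the white bishop on e4.
Black has 1 legal reply: Kh2.
In check but a legal move exists → not checkmate.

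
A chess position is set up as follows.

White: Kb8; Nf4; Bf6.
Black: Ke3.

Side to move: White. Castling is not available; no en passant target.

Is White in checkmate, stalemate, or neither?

White to move; white king on b8.
In check: no.
Legal moves for White include: Kc8, Ka8, Kc7, Kb7, Ka7, Bh8, Bd8, Bg7, Be7, Bg5, Be5, Bh4, Bd4+, Bc3, Bb2, Ba1, Ng6, Ne6, ... (list truncated; more exist).
White has legal moves and is not in check → neither.

neither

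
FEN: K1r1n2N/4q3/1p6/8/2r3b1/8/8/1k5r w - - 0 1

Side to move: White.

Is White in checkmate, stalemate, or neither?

White to move; white king on a8.
In check: yes, from the black rook on c8.
King squares — a7: attacked by Qe7; b7: attacked by Qe7; b8: attacked by Rc8.
Legal moves for White: none.
In check with no legal moves → checkmate.

checkmate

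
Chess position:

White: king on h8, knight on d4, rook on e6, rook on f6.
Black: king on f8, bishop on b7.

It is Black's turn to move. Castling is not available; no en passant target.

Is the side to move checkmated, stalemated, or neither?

Black to move; black king on f8.
In check: yes, from the white rook on f6.
King squares — e7: attacked by Re6; f7: attacked by Rf6; g7: attacked by Kh8; e8: attacked by Re6; g8: attacked by Kh8.
Legal moves for Black: none.
In check with no legal moves → checkmate.

checkmate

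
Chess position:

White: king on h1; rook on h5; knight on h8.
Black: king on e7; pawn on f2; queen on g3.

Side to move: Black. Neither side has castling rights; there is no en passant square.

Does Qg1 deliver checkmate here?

After Qg1: white king on h1; in check: yes, from the black queen on g1.
King squares — g1: attacked by Pf2; g2: attacked by Qg1; h2: attacked by Qg1.
White has no legal moves → checkmate.

yes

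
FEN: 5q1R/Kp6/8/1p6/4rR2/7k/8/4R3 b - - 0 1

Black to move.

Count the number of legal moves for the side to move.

4

Black to move; king on h3.
In check: yes, from the white rook on h8.
Legal moves: Kg3, Kg2, Qxh8, Qh6.
Count: 4.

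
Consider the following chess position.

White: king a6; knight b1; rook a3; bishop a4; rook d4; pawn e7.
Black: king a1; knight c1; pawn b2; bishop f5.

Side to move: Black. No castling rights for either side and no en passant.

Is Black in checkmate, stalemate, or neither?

Black to move; black king on a1.
In check: yes, from the white rook on a3.
King squares — b1: available; a2: attacked by Ra3; b2: own pawn.
Legal moves for Black: Kxb1, Na2.
Black is in check but has 2 legal moves → neither.

neither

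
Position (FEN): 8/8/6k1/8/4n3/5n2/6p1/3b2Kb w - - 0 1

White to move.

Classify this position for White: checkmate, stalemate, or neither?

White to move; white king on g1.
In check: yes, from the black knight on f3.
King squares — f1: attacked by Pg2; h1: attacked by Pg2; f2: attacked by Ne4; g2: attacked by Bh1; h2: attacked by Nf3.
Legal moves for White: none.
In check with no legal moves → checkmate.

checkmate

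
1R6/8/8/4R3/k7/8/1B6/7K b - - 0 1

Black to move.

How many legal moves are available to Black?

0

Black to move; king on a4.
In check: no.
Legal moves: none.
Count: 0.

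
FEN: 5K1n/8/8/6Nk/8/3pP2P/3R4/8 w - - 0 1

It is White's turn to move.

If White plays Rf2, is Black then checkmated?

After Rf2: black king on h5; in check: no.
Black is not in check, so this cannot be checkmate.

no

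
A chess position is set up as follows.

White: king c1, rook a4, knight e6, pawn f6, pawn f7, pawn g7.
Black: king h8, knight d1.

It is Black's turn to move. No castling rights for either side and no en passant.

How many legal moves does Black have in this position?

1

Black to move; king on h8.
In check: yes, from the white pawn on g7.
Legal moves: Kh7.
Count: 1.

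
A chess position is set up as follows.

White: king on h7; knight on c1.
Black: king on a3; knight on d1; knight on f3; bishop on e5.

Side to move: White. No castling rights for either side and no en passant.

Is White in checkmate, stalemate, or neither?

White to move; white king on h7.
In check: no.
Legal moves for White: Kg8, Kh6, Kg6, Nd3, Nb3, Ne2, Na2.
White has 7 legal moves and is not in check → neither.

neither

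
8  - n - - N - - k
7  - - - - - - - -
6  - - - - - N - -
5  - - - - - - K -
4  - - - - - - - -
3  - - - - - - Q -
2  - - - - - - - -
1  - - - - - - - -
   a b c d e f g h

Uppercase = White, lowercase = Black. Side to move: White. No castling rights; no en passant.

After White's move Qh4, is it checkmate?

After Qh4: black king on h8; in check: yes, from the white queen on h4.
King squares — g7: attacked by Ne8; h7: attacked by Qh4; g8: attacked by Nf6.
Black has no legal moves → checkmate.

yes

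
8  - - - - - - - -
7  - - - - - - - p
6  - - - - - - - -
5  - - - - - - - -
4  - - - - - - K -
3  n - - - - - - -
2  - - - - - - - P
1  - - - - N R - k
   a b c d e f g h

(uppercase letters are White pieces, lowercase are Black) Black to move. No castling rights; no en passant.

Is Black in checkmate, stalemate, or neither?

neither

Black to move; black king on h1.
In check: yes, from the white rook on f1.
Legal moves for Black: Kxh2.
Black is in check but has 1 legal move → neither.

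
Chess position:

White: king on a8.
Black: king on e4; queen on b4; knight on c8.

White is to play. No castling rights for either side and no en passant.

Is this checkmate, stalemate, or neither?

White to move; white king on a8.
In check: no.
King squares — a7: attacked by Nc8; b7: attacked by Qb4; b8: attacked by Qb4.
Legal moves for White: none.
Not in check and no legal moves → stalemate.

stalemate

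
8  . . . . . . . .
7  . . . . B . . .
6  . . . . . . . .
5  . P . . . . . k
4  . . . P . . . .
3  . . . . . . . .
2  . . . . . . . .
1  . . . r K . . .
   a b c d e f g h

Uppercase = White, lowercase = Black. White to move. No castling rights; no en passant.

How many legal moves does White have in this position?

White to move; king on e1.
In check: yes, from the black rook on d1.
Legal moves: Kf2, Ke2, Kxd1.
Count: 3.

3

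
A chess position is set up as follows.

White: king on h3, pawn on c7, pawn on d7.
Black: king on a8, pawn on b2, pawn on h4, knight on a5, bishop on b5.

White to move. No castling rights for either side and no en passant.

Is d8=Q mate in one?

no

After d8=Q: black king on a8; in check: yes, from the white queen on d8.
Black has 2 legal replies: Kb7, Ka7.
In check but a legal move exists → not checkmate.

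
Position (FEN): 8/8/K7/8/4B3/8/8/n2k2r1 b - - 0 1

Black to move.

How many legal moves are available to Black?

Black to move; king on d1.
In check: no.
Legal moves: Rg8, Rg7, Rg6+, Rg5, Rg4, Rg3, Rg2, Rh1, Rf1, Re1, Ke2, Kd2, Ke1, Kc1, Nb3, Nc2.
Count: 16.

16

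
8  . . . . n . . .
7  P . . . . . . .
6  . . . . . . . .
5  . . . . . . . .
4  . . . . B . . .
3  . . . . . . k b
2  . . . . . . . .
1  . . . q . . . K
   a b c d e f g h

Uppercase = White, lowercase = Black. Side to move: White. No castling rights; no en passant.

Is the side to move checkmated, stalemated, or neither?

White to move; white king on h1.
In check: yes, from the black queen on d1.
King squares — g1: attacked by Qd1; g2: attacked by Kg3; h2: attacked by Kg3.
Legal moves for White: none.
In check with no legal moves → checkmate.

checkmate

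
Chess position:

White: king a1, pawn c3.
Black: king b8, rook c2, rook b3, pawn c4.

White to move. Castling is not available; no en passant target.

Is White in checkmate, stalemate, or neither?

White to move; white king on a1.
In check: no.
King squares — b1: attacked by Rb3; a2: attacked by Rc2; b2: attacked by Rc2.
Legal moves for White: none.
Not in check and no legal moves → stalemate.

stalemate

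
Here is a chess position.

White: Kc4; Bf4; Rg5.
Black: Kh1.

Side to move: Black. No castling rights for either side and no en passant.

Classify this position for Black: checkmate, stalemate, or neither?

stalemate

Black to move; black king on h1.
In check: no.
King squares — g1: attacked by Rg5; g2: attacked by Rg5; h2: attacked by Bf4.
Legal moves for Black: none.
Not in check and no legal moves → stalemate.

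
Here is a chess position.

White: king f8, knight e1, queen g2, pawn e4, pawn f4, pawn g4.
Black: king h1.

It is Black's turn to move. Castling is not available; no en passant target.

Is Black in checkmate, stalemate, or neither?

Black to move; black king on h1.
In check: yes, from the white queen on g2.
King squares — g1: attacked by Qg2; g2: attacked by Ne1; h2: attacked by Qg2.
Legal moves for Black: none.
In check with no legal moves → checkmate.

checkmate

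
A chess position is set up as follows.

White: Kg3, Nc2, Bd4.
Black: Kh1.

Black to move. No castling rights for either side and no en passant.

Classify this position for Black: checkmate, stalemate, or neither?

Black to move; black king on h1.
In check: no.
King squares — g1: attacked by Bd4; g2: attacked by Kg3; h2: attacked by Kg3.
Legal moves for Black: none.
Not in check and no legal moves → stalemate.

stalemate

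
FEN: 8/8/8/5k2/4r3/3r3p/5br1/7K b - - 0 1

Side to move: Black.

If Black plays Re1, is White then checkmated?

After Re1: white king on h1; in check: yes, from the black rook on e1.
King squares — g1: attacked by Re1; g2: attacked by Ph3; h2: attacked by Rg2.
White has no legal moves → checkmate.

yes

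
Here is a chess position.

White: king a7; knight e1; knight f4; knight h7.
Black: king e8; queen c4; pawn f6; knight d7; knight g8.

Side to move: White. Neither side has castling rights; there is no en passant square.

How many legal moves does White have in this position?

White to move; king on a7.
In check: no.
Legal moves: Nf8, Nxf6+, Ng5, Ka8, Kb7, Ng6, Ne6, Nh5, Nd5, Nh3, Nfd3, Nfg2, Ne2, Nf3, Ned3, Neg2, Nc2.
Count: 17.

17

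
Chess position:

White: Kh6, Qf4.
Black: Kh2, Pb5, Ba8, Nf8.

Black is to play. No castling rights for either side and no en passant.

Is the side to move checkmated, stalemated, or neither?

Black to move; black king on h2.
In check: yes, from the white queen on f4.
Legal moves for Black: Kh3, Kg2, Kh1, Kg1.
Black is in check but has 4 legal moves → neither.

neither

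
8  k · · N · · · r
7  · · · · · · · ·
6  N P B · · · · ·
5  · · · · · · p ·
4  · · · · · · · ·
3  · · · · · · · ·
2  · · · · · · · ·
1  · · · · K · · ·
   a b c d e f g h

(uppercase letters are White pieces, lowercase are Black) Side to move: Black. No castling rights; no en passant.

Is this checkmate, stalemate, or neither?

checkmate

Black to move; black king on a8.
In check: yes, from the white bishop on c6.
King squares — a7: attacked by Pb6; b7: attacked by Bc6; b8: attacked by Na6.
Legal moves for Black: none.
In check with no legal moves → checkmate.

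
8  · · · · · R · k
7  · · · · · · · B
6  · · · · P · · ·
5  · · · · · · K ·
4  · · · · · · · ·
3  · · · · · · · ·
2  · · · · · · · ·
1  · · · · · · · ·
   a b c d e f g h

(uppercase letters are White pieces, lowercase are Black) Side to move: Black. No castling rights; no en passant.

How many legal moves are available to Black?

2

Black to move; king on h8.
In check: yes, from the white rook on f8.
Legal moves: Kxh7, Kg7.
Count: 2.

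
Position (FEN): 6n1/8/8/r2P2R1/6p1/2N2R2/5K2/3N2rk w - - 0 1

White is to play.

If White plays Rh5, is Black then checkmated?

After Rh5: black king on h1; in check: yes, from the white rook on h5.
King squares — g1: own rook; g2: attacked by Kf2; h2: attacked by Rh5.
Black has no legal moves → checkmate.

yes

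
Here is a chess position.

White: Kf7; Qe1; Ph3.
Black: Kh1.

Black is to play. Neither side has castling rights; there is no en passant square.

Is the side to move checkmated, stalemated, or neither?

neither

Black to move; black king on h1.
In check: yes, from the white queen on e1.
Legal moves for Black: Kh2, Kg2.
Black is in check but has 2 legal moves → neither.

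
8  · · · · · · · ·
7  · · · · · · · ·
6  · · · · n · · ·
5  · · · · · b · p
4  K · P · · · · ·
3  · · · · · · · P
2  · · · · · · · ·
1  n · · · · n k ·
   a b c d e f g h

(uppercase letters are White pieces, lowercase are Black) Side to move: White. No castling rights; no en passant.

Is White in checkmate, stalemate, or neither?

neither

White to move; white king on a4.
In check: no.
Legal moves for White: Kb5, Ka5, Kb4, Ka3, c5, h4.
White has 6 legal moves and is not in check → neither.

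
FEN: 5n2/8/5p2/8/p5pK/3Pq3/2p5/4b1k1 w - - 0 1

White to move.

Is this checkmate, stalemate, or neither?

neither

White to move; white king on h4.
In check: yes, from the black bishop on e1.
King squares — g3: attacked by Be1; h3: attacked by Qe3; g4: available; g5: attacked by Qe3; h5: available.
Legal moves for White: Kh5, Kxg4.
White is in check but has 2 legal moves → neither.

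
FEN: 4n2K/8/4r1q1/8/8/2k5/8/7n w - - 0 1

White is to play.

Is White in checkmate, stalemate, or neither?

White to move; white king on h8.
In check: no.
King squares — g7: attacked by Qg6; h7: attacked by Qg6; g8: attacked by Qg6.
Legal moves for White: none.
Not in check and no legal moves → stalemate.

stalemate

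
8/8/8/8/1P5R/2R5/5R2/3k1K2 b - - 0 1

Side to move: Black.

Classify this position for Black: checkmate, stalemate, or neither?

stalemate

Black to move; black king on d1.
In check: no.
King squares — c1: attacked by Rc3; e1: attacked by Kf1; c2: attacked by Rf2; d2: attacked by Rf2; e2: attacked by Kf1.
Legal moves for Black: none.
Not in check and no legal moves → stalemate.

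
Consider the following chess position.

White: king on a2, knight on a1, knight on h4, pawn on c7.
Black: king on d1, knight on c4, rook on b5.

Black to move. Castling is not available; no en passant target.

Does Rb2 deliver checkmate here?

yes

After Rb2: white king on a2; in check: yes, from the black rook on b2.
King squares — a1: own knight; b1: attacked by Rb2; b2: attacked by Nc4; a3: attacked by Nc4; b3: attacked by Rb2.
White has no legal moves → checkmate.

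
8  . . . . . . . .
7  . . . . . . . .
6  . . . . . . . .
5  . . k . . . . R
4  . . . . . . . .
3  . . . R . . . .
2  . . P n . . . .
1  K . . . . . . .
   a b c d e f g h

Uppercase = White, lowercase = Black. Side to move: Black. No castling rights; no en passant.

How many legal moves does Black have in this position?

Black to move; king on c5.
In check: yes, from the white rook on h5.
Legal moves: Kc6, Kb6, Kc4, Kb4.
Count: 4.

4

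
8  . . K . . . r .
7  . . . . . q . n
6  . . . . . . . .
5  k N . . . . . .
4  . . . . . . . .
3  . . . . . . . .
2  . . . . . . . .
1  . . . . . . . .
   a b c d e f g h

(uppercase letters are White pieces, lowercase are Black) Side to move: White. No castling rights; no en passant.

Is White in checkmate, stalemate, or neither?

checkmate

White to move; white king on c8.
In check: yes, from the black rook on g8.
King squares — b7: attacked by Qf7; c7: attacked by Qf7; d7: attacked by Qf7; b8: attacked by Rg8; d8: attacked by Rg8.
Legal moves for White: none.
In check with no legal moves → checkmate.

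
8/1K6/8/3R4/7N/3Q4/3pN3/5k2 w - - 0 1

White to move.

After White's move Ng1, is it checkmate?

no

After Ng1: black king on f1; in check: yes, from the white queen on d3.
Black has 3 legal replies: Kf2, Kxg1, Ke1.
In check but a legal move exists → not checkmate.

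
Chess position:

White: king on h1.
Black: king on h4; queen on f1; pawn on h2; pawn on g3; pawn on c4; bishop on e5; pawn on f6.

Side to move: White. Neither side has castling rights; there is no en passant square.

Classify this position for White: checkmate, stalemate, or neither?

White to move; white king on h1.
In check: yes, from the black queen on f1.
King squares — g1: attacked by Qf1; g2: attacked by Qf1; h2: attacked by Pg3.
Legal moves for White: none.
In check with no legal moves → checkmate.

checkmate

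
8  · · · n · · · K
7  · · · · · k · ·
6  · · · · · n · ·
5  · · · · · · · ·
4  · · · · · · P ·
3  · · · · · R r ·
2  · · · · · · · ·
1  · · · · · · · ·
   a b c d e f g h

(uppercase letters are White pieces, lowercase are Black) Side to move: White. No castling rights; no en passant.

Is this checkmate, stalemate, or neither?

neither

White to move; white king on h8.
In check: no.
Legal moves for White: Rxf6+, Rf5, Rf4, Rxg3, Re3, Rd3, Rc3, Rb3, Ra3, Rf2, Rf1, g5.
White has 12 legal moves and is not in check → neither.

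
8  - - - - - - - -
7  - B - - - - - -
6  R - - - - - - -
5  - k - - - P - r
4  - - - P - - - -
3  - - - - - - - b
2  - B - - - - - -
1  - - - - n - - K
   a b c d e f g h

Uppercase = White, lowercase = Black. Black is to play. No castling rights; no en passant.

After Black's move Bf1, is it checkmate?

After Bf1: white king on h1; in check: yes, from the black rook on h5.
White has 1 legal reply: Kg1.
In check but a legal move exists → not checkmate.

no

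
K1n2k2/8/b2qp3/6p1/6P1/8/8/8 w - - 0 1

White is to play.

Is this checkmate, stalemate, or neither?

stalemate

White to move; white king on a8.
In check: no.
King squares — a7: attacked by Nc8; b7: attacked by Ba6; b8: attacked by Qd6.
Legal moves for White: none.
Not in check and no legal moves → stalemate.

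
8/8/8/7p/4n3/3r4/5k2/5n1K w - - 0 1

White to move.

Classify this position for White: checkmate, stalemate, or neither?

stalemate

White to move; white king on h1.
In check: no.
King squares — g1: attacked by Kf2; g2: attacked by Kf2; h2: attacked by Nf1.
Legal moves for White: none.
Not in check and no legal moves → stalemate.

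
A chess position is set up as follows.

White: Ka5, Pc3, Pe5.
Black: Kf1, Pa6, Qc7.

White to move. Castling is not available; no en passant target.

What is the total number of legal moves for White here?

White to move; king on a5.
In check: yes, from the black queen on c7.
Legal moves: Kxa6, Kb4, Ka4.
Count: 3.

3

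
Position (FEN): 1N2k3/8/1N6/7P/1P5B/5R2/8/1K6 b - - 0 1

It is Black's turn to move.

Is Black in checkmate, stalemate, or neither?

Black to move; black king on e8.
In check: no.
King squares — d7: attacked by Nb6; e7: attacked by Bh4; f7: attacked by Rf3; d8: attacked by Bh4; f8: attacked by Rf3.
Legal moves for Black: none.
Not in check and no legal moves → stalemate.

stalemate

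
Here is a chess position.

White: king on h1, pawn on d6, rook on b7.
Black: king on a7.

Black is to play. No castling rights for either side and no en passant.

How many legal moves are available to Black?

Black to move; king on a7.
In check: yes, from the white rook on b7.
Legal moves: Ka8, Kxb7, Ka6.
Count: 3.

3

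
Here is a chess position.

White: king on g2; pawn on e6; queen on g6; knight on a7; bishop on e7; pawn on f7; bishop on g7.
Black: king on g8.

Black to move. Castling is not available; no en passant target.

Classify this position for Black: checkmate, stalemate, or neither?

checkmate

Black to move; black king on g8.
In check: yes, from the white pawn on f7.
King squares — f7: attacked by Pe6; g7: attacked by Qg6; h7: attacked by Qg6; f8: attacked by Be7; h8: attacked by Bg7.
Legal moves for Black: none.
In check with no legal moves → checkmate.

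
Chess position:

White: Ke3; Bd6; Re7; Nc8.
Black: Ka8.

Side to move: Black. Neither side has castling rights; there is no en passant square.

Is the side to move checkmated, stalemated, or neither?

Black to move; black king on a8.
In check: no.
King squares — a7: attacked by Re7; b7: attacked by Re7; b8: attacked by Bd6.
Legal moves for Black: none.
Not in check and no legal moves → stalemate.

stalemate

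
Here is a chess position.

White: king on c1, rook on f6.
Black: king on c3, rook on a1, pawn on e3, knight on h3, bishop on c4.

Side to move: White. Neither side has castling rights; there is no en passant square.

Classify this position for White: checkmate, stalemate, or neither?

White to move; white king on c1.
In check: yes, from the black rook on a1.
King squares — b1: attacked by Ra1; d1: attacked by Ra1; b2: attacked by Kc3; c2: attacked by Kc3; d2: attacked by Kc3.
Legal moves for White: none.
In check with no legal moves → checkmate.

checkmate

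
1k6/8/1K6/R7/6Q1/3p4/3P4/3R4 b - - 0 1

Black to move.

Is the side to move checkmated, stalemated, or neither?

Black to move; black king on b8.
In check: no.
King squares — a7: attacked by Ra5; b7: attacked by Kb6; c7: attacked by Kb6; a8: attacked by Ra5; c8: attacked by Qg4.
Legal moves for Black: none.
Not in check and no legal moves → stalemate.

stalemate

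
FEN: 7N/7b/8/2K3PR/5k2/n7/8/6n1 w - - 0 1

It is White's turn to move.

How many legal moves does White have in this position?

15

White to move; king on c5.
In check: no.
Legal moves: Nf7, Ng6+, Rxh7, Rh6, Rh4+, Rh3, Rh2, Rh1, Kd6, Kc6, Kb6, Kd5, Kd4, Kb4, g6.
Count: 15.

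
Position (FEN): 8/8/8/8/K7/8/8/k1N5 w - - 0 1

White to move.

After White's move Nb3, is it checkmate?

After Nb3: black king on a1; in check: yes, from the white knight on b3.
Black has 3 legal replies: Kb2, Ka2, Kb1.
In check but a legal move exists → not checkmate.

no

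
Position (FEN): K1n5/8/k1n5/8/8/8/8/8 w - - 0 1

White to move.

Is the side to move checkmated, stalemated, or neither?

White to move; white king on a8.
In check: no.
King squares — a7: attacked by Ka6; b7: attacked by Ka6; b8: attacked by Nc6.
Legal moves for White: none.
Not in check and no legal moves → stalemate.

stalemate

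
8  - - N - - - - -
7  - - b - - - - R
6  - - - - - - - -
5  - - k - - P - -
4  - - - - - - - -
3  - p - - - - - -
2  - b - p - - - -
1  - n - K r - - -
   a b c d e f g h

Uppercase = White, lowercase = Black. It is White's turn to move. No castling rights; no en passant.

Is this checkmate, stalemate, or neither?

checkmate

White to move; white king on d1.
In check: yes, from the black rook on e1.
King squares — c1: attacked by Re1; e1: attacked by Pd2; c2: attacked by Pb3; d2: attacked by Nb1; e2: attacked by Re1.
Legal moves for White: none.
In check with no legal moves → checkmate.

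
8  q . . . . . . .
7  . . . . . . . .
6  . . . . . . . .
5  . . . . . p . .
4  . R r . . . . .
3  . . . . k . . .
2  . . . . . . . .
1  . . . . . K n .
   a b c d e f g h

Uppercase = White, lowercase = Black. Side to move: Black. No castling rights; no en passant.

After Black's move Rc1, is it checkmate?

yes

After Rc1: white king on f1; in check: yes, from the black rook on c1.
King squares — e1: attacked by Rc1; g1: attacked by Rc1; e2: attacked by Ng1; f2: attacked by Ke3; g2: attacked by Qa8.
White has no legal moves → checkmate.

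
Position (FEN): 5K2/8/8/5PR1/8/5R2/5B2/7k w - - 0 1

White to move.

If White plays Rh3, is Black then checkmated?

yes

After Rh3: black king on h1; in check: yes, from the white rook on h3.
King squares — g1: attacked by Bf2; g2: attacked by Rg5; h2: attacked by Rh3.
Black has no legal moves → checkmate.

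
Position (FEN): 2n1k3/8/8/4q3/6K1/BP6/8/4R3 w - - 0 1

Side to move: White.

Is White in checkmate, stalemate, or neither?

White to move; white king on g4.
In check: no.
Legal moves for White include: Kh4, Kh3, Kf3, Bf8, Be7, Bd6, Bc5, Bb4, Bb2, Bc1, Rxe5+, Re4, Re3, Re2, Rh1, Rg1, Rf1, Rd1, ... (list truncated; more exist).
White has legal moves and is not in check → neither.

neither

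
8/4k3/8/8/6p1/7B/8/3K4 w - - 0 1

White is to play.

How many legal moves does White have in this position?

White to move; king on d1.
In check: no.
Legal moves: Bxg4, Bg2, Bf1, Ke2, Kd2, Kc2, Ke1, Kc1.
Count: 8.

8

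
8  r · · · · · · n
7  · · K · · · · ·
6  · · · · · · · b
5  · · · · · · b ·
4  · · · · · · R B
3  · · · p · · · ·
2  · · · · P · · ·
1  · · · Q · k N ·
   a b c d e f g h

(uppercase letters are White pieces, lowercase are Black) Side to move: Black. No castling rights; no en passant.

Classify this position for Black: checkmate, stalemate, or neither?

Black to move; black king on f1.
In check: yes, from the white queen on d1.
King squares — e1: attacked by Qd1; g1: attacked by Qd1; e2: attacked by Qd1; f2: attacked by Bh4; g2: attacked by Rg4.
Legal moves for Black: none.
In check with no legal moves → checkmate.

checkmate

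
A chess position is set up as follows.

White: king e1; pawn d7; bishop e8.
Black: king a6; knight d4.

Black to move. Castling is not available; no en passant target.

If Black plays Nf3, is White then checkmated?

After Nf3: white king on e1; in check: yes, from the black knight on f3.
White has 4 legal replies: Kf2, Ke2, Kf1, Kd1.
In check but a legal move exists → not checkmate.

no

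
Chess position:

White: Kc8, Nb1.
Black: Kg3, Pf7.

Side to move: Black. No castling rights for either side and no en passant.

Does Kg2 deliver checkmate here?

After Kg2: white king on c8; in check: no.
White is not in check, so this cannot be checkmate.

no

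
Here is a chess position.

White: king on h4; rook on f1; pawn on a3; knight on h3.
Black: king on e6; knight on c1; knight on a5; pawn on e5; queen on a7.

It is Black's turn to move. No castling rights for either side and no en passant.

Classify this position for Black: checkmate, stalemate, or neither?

neither

Black to move; black king on e6.
In check: no.
Legal moves for Black include: Qb8, Qa8, Qh7+, Qg7, Qf7, Qe7+, Qd7, Qc7, Qb7, Qb6, Qa6, Qc5, Qd4+, Qe3, Qf2+, Qg1, Ke7, Kd7, ... (list truncated; more exist).
Black has legal moves and is not in check → neither.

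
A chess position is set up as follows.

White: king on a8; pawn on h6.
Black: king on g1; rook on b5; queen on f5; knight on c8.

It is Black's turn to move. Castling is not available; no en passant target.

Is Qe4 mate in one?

After Qe4: white king on a8; in check: yes, from the black queen on e4.
King squares — a7: attacked by Nc8; b7: attacked by Qe4; b8: attacked by Rb5.
White has no legal moves → checkmate.

yes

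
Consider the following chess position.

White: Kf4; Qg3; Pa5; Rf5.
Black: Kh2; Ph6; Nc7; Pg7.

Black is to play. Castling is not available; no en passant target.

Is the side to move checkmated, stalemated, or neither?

Black to move; black king on h2.
In check: yes, from the white queen on g3.
King squares — g1: attacked by Qg3; h1: available; g2: attacked by Qg3; g3: attacked by Kf4; h3: attacked by Qg3.
Legal moves for Black: Kh1.
Black is in check but has 1 legal move → neither.

neither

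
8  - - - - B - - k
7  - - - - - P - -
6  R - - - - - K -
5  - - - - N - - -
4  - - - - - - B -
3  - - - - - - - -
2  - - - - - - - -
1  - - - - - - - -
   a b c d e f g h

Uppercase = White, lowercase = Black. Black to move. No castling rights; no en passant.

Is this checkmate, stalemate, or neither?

Black to move; black king on h8.
In check: no.
King squares — g7: attacked by Kg6; h7: attacked by Kg6; g8: attacked by Pf7.
Legal moves for Black: none.
Not in check and no legal moves → stalemate.

stalemate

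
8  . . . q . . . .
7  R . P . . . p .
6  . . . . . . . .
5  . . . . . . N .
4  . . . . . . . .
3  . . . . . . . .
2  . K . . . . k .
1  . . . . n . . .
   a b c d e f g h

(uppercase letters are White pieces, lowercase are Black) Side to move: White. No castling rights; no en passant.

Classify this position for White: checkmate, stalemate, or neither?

neither

White to move; white king on b2.
In check: no.
Legal moves for White include: Ra8, Rb7, Ra6, Ra5, Ra4, Ra3, Ra2, Ra1, Nh7, Nf7, Ne6, Ne4, Nh3, Nf3, Kc3, Kb3, Ka3, Ka2, ... (list truncated; more exist).
White has legal moves and is not in check → neither.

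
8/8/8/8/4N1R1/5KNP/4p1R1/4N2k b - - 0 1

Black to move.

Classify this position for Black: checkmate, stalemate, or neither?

checkmate

Black to move; black king on h1.
In check: yes, from the white knight on g3.
King squares — g1: attacked by Rg2; g2: attacked by Ne1; h2: attacked by Rg2.
Legal moves for Black: none.
In check with no legal moves → checkmate.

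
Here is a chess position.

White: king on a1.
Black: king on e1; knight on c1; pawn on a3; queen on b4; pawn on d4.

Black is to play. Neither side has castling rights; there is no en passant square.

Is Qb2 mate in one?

yes

After Qb2: white king on a1; in check: yes, from the black queen on b2.
King squares — b1: attacked by Qb2; a2: attacked by Nc1; b2: attacked by Pa3.
White has no legal moves → checkmate.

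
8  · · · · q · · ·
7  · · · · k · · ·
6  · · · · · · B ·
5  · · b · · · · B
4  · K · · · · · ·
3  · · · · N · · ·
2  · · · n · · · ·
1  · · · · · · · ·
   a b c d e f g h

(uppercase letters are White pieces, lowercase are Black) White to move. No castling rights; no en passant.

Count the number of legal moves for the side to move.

3

White to move; king on b4.
In check: yes, from the black bishop on c5.
Legal moves: Kxc5, Ka5, Kc3.
Count: 3.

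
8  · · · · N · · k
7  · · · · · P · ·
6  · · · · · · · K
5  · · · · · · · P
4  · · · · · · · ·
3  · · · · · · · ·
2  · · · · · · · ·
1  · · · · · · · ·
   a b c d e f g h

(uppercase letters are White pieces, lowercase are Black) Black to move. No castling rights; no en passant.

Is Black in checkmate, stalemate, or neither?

stalemate

Black to move; black king on h8.
In check: no.
King squares — g7: attacked by Kh6; h7: attacked by Kh6; g8: attacked by Pf7.
Legal moves for Black: none.
Not in check and no legal moves → stalemate.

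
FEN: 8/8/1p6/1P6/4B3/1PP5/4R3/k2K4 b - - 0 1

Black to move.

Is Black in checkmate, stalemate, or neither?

Black to move; black king on a1.
In check: no.
King squares — b1: attacked by Be4; a2: attacked by Re2; b2: attacked by Re2.
Legal moves for Black: none.
Not in check and no legal moves → stalemate.

stalemate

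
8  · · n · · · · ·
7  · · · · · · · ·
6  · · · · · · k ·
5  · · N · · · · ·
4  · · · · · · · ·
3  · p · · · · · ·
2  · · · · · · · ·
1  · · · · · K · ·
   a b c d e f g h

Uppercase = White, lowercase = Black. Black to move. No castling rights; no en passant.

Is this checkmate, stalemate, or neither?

Black to move; black king on g6.
In check: no.
Legal moves for Black: Ne7, Na7, Nd6, Nb6, Kh7, Kg7, Kf7, Kh6, Kf6, Kh5, Kg5, Kf5, b2.
Black has 13 legal moves and is not in check → neither.

neither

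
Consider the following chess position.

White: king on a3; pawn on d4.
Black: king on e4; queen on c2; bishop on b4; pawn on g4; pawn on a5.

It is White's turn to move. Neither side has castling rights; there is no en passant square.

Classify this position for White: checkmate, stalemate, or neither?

White to move; white king on a3.
In check: yes, from the black bishop on b4.
King squares — a2: attacked by Qc2; b2: attacked by Qc2; b3: attacked by Qc2; a4: attacked by Qc2; b4: attacked by Pa5.
Legal moves for White: none.
In check with no legal moves → checkmate.

checkmate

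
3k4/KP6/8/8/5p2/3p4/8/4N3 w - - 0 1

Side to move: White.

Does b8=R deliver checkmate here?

no

After b8=R: black king on d8; in check: yes, from the white rook on b8.
Black has 3 legal replies: Ke7, Kd7, Kc7.
In check but a legal move exists → not checkmate.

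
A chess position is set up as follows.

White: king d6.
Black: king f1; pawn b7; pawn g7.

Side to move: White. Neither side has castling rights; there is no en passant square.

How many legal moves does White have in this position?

White to move; king on d6.
In check: no.
Legal moves: Ke7, Kd7, Kc7, Ke6, Ke5, Kd5, Kc5.
Count: 7.

7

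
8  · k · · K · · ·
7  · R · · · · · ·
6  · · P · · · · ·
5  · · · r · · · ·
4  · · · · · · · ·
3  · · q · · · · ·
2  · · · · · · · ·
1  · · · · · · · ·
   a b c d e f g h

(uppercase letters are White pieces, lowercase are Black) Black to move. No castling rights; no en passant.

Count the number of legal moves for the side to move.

Black to move; king on b8.
In check: yes, from the white rook on b7.
Legal moves: Kc8, Ka8.
Count: 2.

2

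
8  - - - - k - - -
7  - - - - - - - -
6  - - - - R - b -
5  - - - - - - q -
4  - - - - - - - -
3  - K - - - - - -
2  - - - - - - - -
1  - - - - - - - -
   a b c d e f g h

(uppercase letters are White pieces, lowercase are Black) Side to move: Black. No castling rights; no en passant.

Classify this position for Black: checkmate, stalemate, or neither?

Black to move; black king on e8.
In check: yes, from the white rook on e6.
Legal moves for Black: Kf8, Kd8, Kf7, Kd7, Qe7.
Black is in check but has 5 legal moves → neither.

neither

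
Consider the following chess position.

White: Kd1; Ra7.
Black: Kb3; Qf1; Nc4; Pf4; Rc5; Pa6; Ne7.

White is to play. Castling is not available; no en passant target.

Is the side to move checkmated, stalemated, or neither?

checkmate

White to move; white king on d1.
In check: yes, from the black queen on f1.
King squares — c1: attacked by Qf1; e1: attacked by Qf1; c2: attacked by Kb3; d2: attacked by Nc4; e2: attacked by Qf1.
Legal moves for White: none.
In check with no legal moves → checkmate.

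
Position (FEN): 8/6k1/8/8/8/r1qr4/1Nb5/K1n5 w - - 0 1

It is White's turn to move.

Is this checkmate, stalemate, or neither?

checkmate

White to move; white king on a1.
In check: yes, from the black rook on a3.
King squares — b1: attacked by Bc2; a2: attacked by Nc1; b2: own knight.
Legal moves for White: none.
In check with no legal moves → checkmate.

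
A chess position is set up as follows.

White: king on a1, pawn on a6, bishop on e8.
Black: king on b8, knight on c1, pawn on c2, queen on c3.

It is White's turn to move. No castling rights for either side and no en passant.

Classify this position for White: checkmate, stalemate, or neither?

checkmate

White to move; white king on a1.
In check: yes, from the black queen on c3.
King squares — b1: attacked by Pc2; a2: attacked by Nc1; b2: attacked by Qc3.
Legal moves for White: none.
In check with no legal moves → checkmate.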